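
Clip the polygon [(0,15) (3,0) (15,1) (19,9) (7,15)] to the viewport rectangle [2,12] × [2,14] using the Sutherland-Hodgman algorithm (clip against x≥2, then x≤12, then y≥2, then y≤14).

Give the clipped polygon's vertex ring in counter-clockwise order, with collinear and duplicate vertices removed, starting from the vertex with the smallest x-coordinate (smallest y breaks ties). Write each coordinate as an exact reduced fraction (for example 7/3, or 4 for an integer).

Clipped polygon: [(2,5) (13/5,2) (12,2) (12,25/2) (9,14) (2,14)]

1. After x ≥ 2: [(2,15) (2,5) (3,0) (15,1) (19,9) (7,15)]
2. After x ≤ 12: [(2,15) (2,5) (3,0) (12,3/4) (12,25/2) (7,15)]
3. After y ≥ 2: [(2,15) (2,5) (13/5,2) (12,2) (12,25/2) (7,15)]
4. After y ≤ 14: [(2,14) (2,5) (13/5,2) (12,2) (12,25/2) (9,14)]
5. Canonical ring: [(2,5) (13/5,2) (12,2) (12,25/2) (9,14) (2,14)]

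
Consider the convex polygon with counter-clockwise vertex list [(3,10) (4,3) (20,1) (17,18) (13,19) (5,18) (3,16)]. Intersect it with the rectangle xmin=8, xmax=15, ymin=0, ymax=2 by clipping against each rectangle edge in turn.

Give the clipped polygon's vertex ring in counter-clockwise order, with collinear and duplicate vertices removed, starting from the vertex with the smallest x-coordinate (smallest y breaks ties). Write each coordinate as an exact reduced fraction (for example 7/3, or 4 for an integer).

Clipped polygon: [(12,2) (15,13/8) (15,2)]

1. After x ≥ 8: [(8,5/2) (20,1) (17,18) (13,19) (8,147/8)]
2. After x ≤ 15: [(8,5/2) (15,13/8) (15,37/2) (13,19) (8,147/8)]
3. After y ≥ 0: [(8,5/2) (15,13/8) (15,37/2) (13,19) (8,147/8)]
4. After y ≤ 2: [(12,2) (15,13/8) (15,2)]
5. Canonical ring: [(12,2) (15,13/8) (15,2)]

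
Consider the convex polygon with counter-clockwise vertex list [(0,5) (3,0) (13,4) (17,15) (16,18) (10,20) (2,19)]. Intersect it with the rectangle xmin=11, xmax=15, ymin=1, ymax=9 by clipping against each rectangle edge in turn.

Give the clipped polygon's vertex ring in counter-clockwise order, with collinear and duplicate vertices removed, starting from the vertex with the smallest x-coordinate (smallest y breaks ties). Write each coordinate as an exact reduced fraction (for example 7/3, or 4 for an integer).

1. After x ≥ 11: [(11,16/5) (13,4) (17,15) (16,18) (11,59/3)]
2. After x ≤ 15: [(11,16/5) (13,4) (15,19/2) (15,55/3) (11,59/3)]
3. After y ≥ 1: [(11,16/5) (13,4) (15,19/2) (15,55/3) (11,59/3)]
4. After y ≤ 9: [(11,9) (11,16/5) (13,4) (163/11,9)]
5. Canonical ring: [(11,16/5) (13,4) (163/11,9) (11,9)]

Clipped polygon: [(11,16/5) (13,4) (163/11,9) (11,9)]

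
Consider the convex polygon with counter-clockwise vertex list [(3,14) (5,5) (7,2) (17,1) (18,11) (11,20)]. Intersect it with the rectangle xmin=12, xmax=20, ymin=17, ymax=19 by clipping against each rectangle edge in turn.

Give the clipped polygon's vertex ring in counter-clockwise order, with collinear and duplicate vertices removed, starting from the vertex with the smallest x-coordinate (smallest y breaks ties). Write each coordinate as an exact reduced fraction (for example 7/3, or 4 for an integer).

1. After x ≥ 12: [(12,3/2) (17,1) (18,11) (12,131/7)]
2. After x ≤ 20: [(12,3/2) (17,1) (18,11) (12,131/7)]
3. After y ≥ 17: [(12,17) (40/3,17) (12,131/7)]
4. After y ≤ 19: [(12,17) (40/3,17) (12,131/7)]
5. Canonical ring: [(12,17) (40/3,17) (12,131/7)]

Clipped polygon: [(12,17) (40/3,17) (12,131/7)]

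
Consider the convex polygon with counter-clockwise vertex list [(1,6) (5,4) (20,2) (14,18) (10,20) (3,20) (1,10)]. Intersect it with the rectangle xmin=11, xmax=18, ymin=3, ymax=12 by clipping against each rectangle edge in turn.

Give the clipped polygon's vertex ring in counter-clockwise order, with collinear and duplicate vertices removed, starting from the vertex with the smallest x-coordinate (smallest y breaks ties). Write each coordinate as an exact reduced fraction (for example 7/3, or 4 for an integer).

Clipped polygon: [(11,16/5) (25/2,3) (18,3) (18,22/3) (65/4,12) (11,12)]

1. After x ≥ 11: [(11,16/5) (20,2) (14,18) (11,39/2)]
2. After x ≤ 18: [(11,16/5) (18,34/15) (18,22/3) (14,18) (11,39/2)]
3. After y ≥ 3: [(11,16/5) (25/2,3) (18,3) (18,22/3) (14,18) (11,39/2)]
4. After y ≤ 12: [(11,12) (11,16/5) (25/2,3) (18,3) (18,22/3) (65/4,12)]
5. Canonical ring: [(11,16/5) (25/2,3) (18,3) (18,22/3) (65/4,12) (11,12)]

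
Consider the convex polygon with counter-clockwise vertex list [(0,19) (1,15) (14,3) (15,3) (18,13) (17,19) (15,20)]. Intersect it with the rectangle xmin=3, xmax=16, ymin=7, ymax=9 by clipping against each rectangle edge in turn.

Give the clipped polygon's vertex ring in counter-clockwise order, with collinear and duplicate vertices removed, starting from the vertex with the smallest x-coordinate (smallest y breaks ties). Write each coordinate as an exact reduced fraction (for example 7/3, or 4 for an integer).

1. After x ≥ 3: [(3,96/5) (3,171/13) (14,3) (15,3) (18,13) (17,19) (15,20)]
2. After x ≤ 16: [(3,96/5) (3,171/13) (14,3) (15,3) (16,19/3) (16,39/2) (15,20)]
3. After y ≥ 7: [(3,96/5) (3,171/13) (29/3,7) (16,7) (16,39/2) (15,20)]
4. After y ≤ 9: [(15/2,9) (29/3,7) (16,7) (16,9)]
5. Canonical ring: [(15/2,9) (29/3,7) (16,7) (16,9)]

Clipped polygon: [(15/2,9) (29/3,7) (16,7) (16,9)]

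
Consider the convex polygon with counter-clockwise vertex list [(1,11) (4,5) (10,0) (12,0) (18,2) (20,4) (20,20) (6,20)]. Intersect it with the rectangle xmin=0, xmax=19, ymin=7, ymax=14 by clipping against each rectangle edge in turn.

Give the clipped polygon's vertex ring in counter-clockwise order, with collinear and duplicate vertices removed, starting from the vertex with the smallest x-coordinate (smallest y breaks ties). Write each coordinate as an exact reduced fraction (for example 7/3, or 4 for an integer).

1. After x ≥ 0: [(1,11) (4,5) (10,0) (12,0) (18,2) (20,4) (20,20) (6,20)]
2. After x ≤ 19: [(1,11) (4,5) (10,0) (12,0) (18,2) (19,3) (19,20) (6,20)]
3. After y ≥ 7: [(1,11) (3,7) (19,7) (19,20) (6,20)]
4. After y ≤ 14: [(8/3,14) (1,11) (3,7) (19,7) (19,14)]
5. Canonical ring: [(1,11) (3,7) (19,7) (19,14) (8/3,14)]

Clipped polygon: [(1,11) (3,7) (19,7) (19,14) (8/3,14)]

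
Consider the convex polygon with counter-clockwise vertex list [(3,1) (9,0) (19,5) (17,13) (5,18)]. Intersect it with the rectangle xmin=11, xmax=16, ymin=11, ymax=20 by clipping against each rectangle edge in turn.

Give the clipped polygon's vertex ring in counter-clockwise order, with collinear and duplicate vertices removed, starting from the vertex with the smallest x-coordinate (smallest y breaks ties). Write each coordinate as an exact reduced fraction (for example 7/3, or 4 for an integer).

Clipped polygon: [(11,11) (16,11) (16,161/12) (11,31/2)]

1. After x ≥ 11: [(11,1) (19,5) (17,13) (11,31/2)]
2. After x ≤ 16: [(11,1) (16,7/2) (16,161/12) (11,31/2)]
3. After y ≥ 11: [(11,11) (16,11) (16,161/12) (11,31/2)]
4. After y ≤ 20: [(11,11) (16,11) (16,161/12) (11,31/2)]
5. Canonical ring: [(11,11) (16,11) (16,161/12) (11,31/2)]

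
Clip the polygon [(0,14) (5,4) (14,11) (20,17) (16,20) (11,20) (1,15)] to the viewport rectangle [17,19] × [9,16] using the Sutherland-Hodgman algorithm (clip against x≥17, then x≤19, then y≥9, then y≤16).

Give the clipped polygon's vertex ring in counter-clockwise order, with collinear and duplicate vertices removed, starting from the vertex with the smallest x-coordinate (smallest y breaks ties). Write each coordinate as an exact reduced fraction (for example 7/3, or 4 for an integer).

1. After x ≥ 17: [(17,14) (20,17) (17,77/4)]
2. After x ≤ 19: [(17,14) (19,16) (19,71/4) (17,77/4)]
3. After y ≥ 9: [(17,14) (19,16) (19,71/4) (17,77/4)]
4. After y ≤ 16: [(17,16) (17,14) (19,16) (19,16)]
5. Canonical ring: [(17,14) (19,16) (17,16)]

Clipped polygon: [(17,14) (19,16) (17,16)]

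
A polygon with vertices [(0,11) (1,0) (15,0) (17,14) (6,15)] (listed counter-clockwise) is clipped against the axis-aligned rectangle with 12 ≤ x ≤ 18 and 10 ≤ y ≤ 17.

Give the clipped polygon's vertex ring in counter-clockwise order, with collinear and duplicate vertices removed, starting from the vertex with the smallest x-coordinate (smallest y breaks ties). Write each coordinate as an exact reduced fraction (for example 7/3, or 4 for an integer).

Clipped polygon: [(12,10) (115/7,10) (17,14) (12,159/11)]

1. After x ≥ 12: [(12,0) (15,0) (17,14) (12,159/11)]
2. After x ≤ 18: [(12,0) (15,0) (17,14) (12,159/11)]
3. After y ≥ 10: [(12,10) (115/7,10) (17,14) (12,159/11)]
4. After y ≤ 17: [(12,10) (115/7,10) (17,14) (12,159/11)]
5. Canonical ring: [(12,10) (115/7,10) (17,14) (12,159/11)]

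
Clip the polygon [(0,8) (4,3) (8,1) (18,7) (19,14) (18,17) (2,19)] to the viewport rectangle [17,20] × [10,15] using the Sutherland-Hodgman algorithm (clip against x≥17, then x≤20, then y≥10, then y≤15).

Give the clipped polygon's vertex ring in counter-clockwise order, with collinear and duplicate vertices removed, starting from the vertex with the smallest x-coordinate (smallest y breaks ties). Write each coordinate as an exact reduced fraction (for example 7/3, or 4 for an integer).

1. After x ≥ 17: [(17,32/5) (18,7) (19,14) (18,17) (17,137/8)]
2. After x ≤ 20: [(17,32/5) (18,7) (19,14) (18,17) (17,137/8)]
3. After y ≥ 10: [(17,10) (129/7,10) (19,14) (18,17) (17,137/8)]
4. After y ≤ 15: [(17,15) (17,10) (129/7,10) (19,14) (56/3,15)]
5. Canonical ring: [(17,10) (129/7,10) (19,14) (56/3,15) (17,15)]

Clipped polygon: [(17,10) (129/7,10) (19,14) (56/3,15) (17,15)]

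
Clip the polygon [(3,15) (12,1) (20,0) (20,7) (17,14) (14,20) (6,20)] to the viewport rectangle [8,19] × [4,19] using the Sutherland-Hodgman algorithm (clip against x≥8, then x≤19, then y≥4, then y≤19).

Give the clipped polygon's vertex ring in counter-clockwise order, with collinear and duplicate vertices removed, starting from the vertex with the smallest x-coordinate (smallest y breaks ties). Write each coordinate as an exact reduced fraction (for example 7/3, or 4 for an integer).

1. After x ≥ 8: [(8,65/9) (12,1) (20,0) (20,7) (17,14) (14,20) (8,20)]
2. After x ≤ 19: [(8,65/9) (12,1) (19,1/8) (19,28/3) (17,14) (14,20) (8,20)]
3. After y ≥ 4: [(8,65/9) (141/14,4) (19,4) (19,28/3) (17,14) (14,20) (8,20)]
4. After y ≤ 19: [(8,19) (8,65/9) (141/14,4) (19,4) (19,28/3) (17,14) (29/2,19)]
5. Canonical ring: [(8,65/9) (141/14,4) (19,4) (19,28/3) (17,14) (29/2,19) (8,19)]

Clipped polygon: [(8,65/9) (141/14,4) (19,4) (19,28/3) (17,14) (29/2,19) (8,19)]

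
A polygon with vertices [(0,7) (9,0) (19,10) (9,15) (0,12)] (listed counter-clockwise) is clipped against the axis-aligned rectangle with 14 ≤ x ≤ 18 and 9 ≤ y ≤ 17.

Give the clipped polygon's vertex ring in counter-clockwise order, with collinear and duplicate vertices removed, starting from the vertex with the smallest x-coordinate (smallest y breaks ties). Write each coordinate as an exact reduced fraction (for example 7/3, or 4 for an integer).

Clipped polygon: [(14,9) (18,9) (18,21/2) (14,25/2)]

1. After x ≥ 14: [(14,5) (19,10) (14,25/2)]
2. After x ≤ 18: [(14,5) (18,9) (18,21/2) (14,25/2)]
3. After y ≥ 9: [(14,9) (18,9) (18,9) (18,21/2) (14,25/2)]
4. After y ≤ 17: [(14,9) (18,9) (18,9) (18,21/2) (14,25/2)]
5. Canonical ring: [(14,9) (18,9) (18,21/2) (14,25/2)]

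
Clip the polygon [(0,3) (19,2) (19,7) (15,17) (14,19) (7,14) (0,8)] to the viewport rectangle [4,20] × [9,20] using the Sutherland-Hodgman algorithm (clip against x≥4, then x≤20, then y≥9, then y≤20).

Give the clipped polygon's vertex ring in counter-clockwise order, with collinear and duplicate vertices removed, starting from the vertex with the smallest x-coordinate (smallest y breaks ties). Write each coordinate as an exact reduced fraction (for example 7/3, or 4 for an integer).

Clipped polygon: [(4,9) (91/5,9) (15,17) (14,19) (7,14) (4,80/7)]

1. After x ≥ 4: [(4,53/19) (19,2) (19,7) (15,17) (14,19) (7,14) (4,80/7)]
2. After x ≤ 20: [(4,53/19) (19,2) (19,7) (15,17) (14,19) (7,14) (4,80/7)]
3. After y ≥ 9: [(4,9) (91/5,9) (15,17) (14,19) (7,14) (4,80/7)]
4. After y ≤ 20: [(4,9) (91/5,9) (15,17) (14,19) (7,14) (4,80/7)]
5. Canonical ring: [(4,9) (91/5,9) (15,17) (14,19) (7,14) (4,80/7)]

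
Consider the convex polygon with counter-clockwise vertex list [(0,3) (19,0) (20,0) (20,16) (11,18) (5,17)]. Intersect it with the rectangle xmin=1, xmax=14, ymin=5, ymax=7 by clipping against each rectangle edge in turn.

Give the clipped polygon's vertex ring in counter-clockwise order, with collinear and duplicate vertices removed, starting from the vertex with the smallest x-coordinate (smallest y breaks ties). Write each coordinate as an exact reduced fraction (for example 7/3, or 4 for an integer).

1. After x ≥ 1: [(1,29/5) (1,54/19) (19,0) (20,0) (20,16) (11,18) (5,17)]
2. After x ≤ 14: [(1,29/5) (1,54/19) (14,15/19) (14,52/3) (11,18) (5,17)]
3. After y ≥ 5: [(1,29/5) (1,5) (14,5) (14,52/3) (11,18) (5,17)]
4. After y ≤ 7: [(10/7,7) (1,29/5) (1,5) (14,5) (14,7)]
5. Canonical ring: [(1,5) (14,5) (14,7) (10/7,7) (1,29/5)]

Clipped polygon: [(1,5) (14,5) (14,7) (10/7,7) (1,29/5)]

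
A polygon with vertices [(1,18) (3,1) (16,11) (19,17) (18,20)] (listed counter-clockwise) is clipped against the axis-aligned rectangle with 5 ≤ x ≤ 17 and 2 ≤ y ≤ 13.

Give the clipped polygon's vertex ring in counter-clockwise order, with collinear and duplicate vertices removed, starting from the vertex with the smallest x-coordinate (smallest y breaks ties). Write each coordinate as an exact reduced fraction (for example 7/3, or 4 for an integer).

1. After x ≥ 5: [(5,314/17) (5,33/13) (16,11) (19,17) (18,20)]
2. After x ≤ 17: [(17,338/17) (5,314/17) (5,33/13) (16,11) (17,13)]
3. After y ≥ 2: [(17,338/17) (5,314/17) (5,33/13) (16,11) (17,13)]
4. After y ≤ 13: [(17,13) (5,13) (5,33/13) (16,11) (17,13)]
5. Canonical ring: [(5,33/13) (16,11) (17,13) (5,13)]

Clipped polygon: [(5,33/13) (16,11) (17,13) (5,13)]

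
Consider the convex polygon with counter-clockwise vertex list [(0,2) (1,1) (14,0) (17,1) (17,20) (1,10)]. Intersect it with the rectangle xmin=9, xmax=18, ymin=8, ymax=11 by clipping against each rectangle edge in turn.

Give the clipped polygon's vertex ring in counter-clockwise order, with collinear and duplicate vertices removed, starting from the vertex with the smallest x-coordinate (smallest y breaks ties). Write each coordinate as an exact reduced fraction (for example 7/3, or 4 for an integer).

Clipped polygon: [(9,8) (17,8) (17,11) (9,11)]

1. After x ≥ 9: [(9,5/13) (14,0) (17,1) (17,20) (9,15)]
2. After x ≤ 18: [(9,5/13) (14,0) (17,1) (17,20) (9,15)]
3. After y ≥ 8: [(9,8) (17,8) (17,20) (9,15)]
4. After y ≤ 11: [(9,11) (9,8) (17,8) (17,11)]
5. Canonical ring: [(9,8) (17,8) (17,11) (9,11)]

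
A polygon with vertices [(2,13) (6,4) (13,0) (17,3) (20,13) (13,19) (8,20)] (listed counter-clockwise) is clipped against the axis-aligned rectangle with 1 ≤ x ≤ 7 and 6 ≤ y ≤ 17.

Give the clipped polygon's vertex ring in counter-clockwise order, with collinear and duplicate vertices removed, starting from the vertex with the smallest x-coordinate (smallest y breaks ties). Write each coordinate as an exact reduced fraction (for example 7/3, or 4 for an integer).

Clipped polygon: [(2,13) (46/9,6) (7,6) (7,17) (38/7,17)]

1. After x ≥ 1: [(2,13) (6,4) (13,0) (17,3) (20,13) (13,19) (8,20)]
2. After x ≤ 7: [(7,113/6) (2,13) (6,4) (7,24/7)]
3. After y ≥ 6: [(7,6) (7,113/6) (2,13) (46/9,6)]
4. After y ≤ 17: [(7,6) (7,17) (38/7,17) (2,13) (46/9,6)]
5. Canonical ring: [(2,13) (46/9,6) (7,6) (7,17) (38/7,17)]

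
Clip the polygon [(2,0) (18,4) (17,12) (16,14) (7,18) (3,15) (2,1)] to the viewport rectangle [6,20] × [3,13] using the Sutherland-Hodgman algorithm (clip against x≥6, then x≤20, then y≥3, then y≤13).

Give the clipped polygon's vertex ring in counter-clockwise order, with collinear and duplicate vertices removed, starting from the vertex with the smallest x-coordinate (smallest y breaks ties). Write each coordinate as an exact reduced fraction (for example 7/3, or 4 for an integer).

Clipped polygon: [(6,3) (14,3) (18,4) (17,12) (33/2,13) (6,13)]

1. After x ≥ 6: [(6,1) (18,4) (17,12) (16,14) (7,18) (6,69/4)]
2. After x ≤ 20: [(6,1) (18,4) (17,12) (16,14) (7,18) (6,69/4)]
3. After y ≥ 3: [(6,3) (14,3) (18,4) (17,12) (16,14) (7,18) (6,69/4)]
4. After y ≤ 13: [(6,13) (6,3) (14,3) (18,4) (17,12) (33/2,13)]
5. Canonical ring: [(6,3) (14,3) (18,4) (17,12) (33/2,13) (6,13)]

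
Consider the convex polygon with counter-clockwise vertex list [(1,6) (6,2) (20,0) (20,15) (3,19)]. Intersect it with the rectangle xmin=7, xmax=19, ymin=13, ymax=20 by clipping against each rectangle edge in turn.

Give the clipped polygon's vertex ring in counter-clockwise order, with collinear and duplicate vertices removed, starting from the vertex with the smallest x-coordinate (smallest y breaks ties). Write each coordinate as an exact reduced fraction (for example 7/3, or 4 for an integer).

1. After x ≥ 7: [(7,13/7) (20,0) (20,15) (7,307/17)]
2. After x ≤ 19: [(7,13/7) (19,1/7) (19,259/17) (7,307/17)]
3. After y ≥ 13: [(7,13) (19,13) (19,259/17) (7,307/17)]
4. After y ≤ 20: [(7,13) (19,13) (19,259/17) (7,307/17)]
5. Canonical ring: [(7,13) (19,13) (19,259/17) (7,307/17)]

Clipped polygon: [(7,13) (19,13) (19,259/17) (7,307/17)]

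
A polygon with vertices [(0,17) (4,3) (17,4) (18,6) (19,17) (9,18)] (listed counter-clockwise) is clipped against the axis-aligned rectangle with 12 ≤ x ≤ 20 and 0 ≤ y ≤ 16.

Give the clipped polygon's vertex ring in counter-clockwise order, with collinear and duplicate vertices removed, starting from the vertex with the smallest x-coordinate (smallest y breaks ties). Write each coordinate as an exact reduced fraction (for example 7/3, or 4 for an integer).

Clipped polygon: [(12,47/13) (17,4) (18,6) (208/11,16) (12,16)]

1. After x ≥ 12: [(12,47/13) (17,4) (18,6) (19,17) (12,177/10)]
2. After x ≤ 20: [(12,47/13) (17,4) (18,6) (19,17) (12,177/10)]
3. After y ≥ 0: [(12,47/13) (17,4) (18,6) (19,17) (12,177/10)]
4. After y ≤ 16: [(12,16) (12,47/13) (17,4) (18,6) (208/11,16)]
5. Canonical ring: [(12,47/13) (17,4) (18,6) (208/11,16) (12,16)]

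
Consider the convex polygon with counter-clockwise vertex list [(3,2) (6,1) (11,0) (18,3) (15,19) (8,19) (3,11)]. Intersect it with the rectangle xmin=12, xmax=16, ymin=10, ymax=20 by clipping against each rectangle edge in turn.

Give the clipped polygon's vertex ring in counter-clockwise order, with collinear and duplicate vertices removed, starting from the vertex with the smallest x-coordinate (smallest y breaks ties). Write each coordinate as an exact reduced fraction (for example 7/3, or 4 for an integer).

1. After x ≥ 12: [(12,3/7) (18,3) (15,19) (12,19)]
2. After x ≤ 16: [(12,3/7) (16,15/7) (16,41/3) (15,19) (12,19)]
3. After y ≥ 10: [(12,10) (16,10) (16,41/3) (15,19) (12,19)]
4. After y ≤ 20: [(12,10) (16,10) (16,41/3) (15,19) (12,19)]
5. Canonical ring: [(12,10) (16,10) (16,41/3) (15,19) (12,19)]

Clipped polygon: [(12,10) (16,10) (16,41/3) (15,19) (12,19)]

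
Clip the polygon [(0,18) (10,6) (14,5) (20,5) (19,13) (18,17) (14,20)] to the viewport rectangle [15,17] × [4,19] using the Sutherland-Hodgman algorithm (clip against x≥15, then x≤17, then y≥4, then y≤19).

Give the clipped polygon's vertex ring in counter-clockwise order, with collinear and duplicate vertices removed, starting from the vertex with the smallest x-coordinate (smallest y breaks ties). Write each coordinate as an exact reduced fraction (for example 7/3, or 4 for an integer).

1. After x ≥ 15: [(15,5) (20,5) (19,13) (18,17) (15,77/4)]
2. After x ≤ 17: [(15,5) (17,5) (17,71/4) (15,77/4)]
3. After y ≥ 4: [(15,5) (17,5) (17,71/4) (15,77/4)]
4. After y ≤ 19: [(15,19) (15,5) (17,5) (17,71/4) (46/3,19)]
5. Canonical ring: [(15,5) (17,5) (17,71/4) (46/3,19) (15,19)]

Clipped polygon: [(15,5) (17,5) (17,71/4) (46/3,19) (15,19)]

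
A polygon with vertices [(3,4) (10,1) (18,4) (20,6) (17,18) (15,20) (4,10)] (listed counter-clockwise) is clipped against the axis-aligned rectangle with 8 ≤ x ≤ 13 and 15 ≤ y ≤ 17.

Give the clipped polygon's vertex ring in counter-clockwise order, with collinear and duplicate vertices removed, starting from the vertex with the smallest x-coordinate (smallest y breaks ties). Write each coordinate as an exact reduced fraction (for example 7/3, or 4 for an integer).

Clipped polygon: [(19/2,15) (13,15) (13,17) (117/10,17)]

1. After x ≥ 8: [(8,13/7) (10,1) (18,4) (20,6) (17,18) (15,20) (8,150/11)]
2. After x ≤ 13: [(8,13/7) (10,1) (13,17/8) (13,200/11) (8,150/11)]
3. After y ≥ 15: [(13,15) (13,200/11) (19/2,15)]
4. After y ≤ 17: [(13,15) (13,17) (117/10,17) (19/2,15)]
5. Canonical ring: [(19/2,15) (13,15) (13,17) (117/10,17)]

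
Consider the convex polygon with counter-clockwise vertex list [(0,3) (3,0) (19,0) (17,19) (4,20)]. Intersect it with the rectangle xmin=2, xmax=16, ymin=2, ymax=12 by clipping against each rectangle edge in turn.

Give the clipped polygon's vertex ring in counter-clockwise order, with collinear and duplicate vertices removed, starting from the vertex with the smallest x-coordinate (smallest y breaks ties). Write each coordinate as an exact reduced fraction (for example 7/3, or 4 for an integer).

1. After x ≥ 2: [(2,23/2) (2,1) (3,0) (19,0) (17,19) (4,20)]
2. After x ≤ 16: [(2,23/2) (2,1) (3,0) (16,0) (16,248/13) (4,20)]
3. After y ≥ 2: [(2,23/2) (2,2) (16,2) (16,248/13) (4,20)]
4. After y ≤ 12: [(36/17,12) (2,23/2) (2,2) (16,2) (16,12)]
5. Canonical ring: [(2,2) (16,2) (16,12) (36/17,12) (2,23/2)]

Clipped polygon: [(2,2) (16,2) (16,12) (36/17,12) (2,23/2)]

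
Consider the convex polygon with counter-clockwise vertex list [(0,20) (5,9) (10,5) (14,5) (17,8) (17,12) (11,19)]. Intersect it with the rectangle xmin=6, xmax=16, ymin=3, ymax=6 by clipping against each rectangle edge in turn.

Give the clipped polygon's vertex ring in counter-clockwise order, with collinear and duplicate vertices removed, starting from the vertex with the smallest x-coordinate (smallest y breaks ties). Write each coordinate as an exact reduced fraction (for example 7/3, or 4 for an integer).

1. After x ≥ 6: [(6,214/11) (6,41/5) (10,5) (14,5) (17,8) (17,12) (11,19)]
2. After x ≤ 16: [(6,214/11) (6,41/5) (10,5) (14,5) (16,7) (16,79/6) (11,19)]
3. After y ≥ 3: [(6,214/11) (6,41/5) (10,5) (14,5) (16,7) (16,79/6) (11,19)]
4. After y ≤ 6: [(35/4,6) (10,5) (14,5) (15,6)]
5. Canonical ring: [(35/4,6) (10,5) (14,5) (15,6)]

Clipped polygon: [(35/4,6) (10,5) (14,5) (15,6)]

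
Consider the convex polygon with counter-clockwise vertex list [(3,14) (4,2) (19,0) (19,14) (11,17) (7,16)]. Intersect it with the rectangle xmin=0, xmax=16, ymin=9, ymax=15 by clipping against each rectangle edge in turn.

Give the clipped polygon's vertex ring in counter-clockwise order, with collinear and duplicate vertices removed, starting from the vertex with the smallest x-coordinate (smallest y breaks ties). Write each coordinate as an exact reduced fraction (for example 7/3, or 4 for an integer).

Clipped polygon: [(3,14) (41/12,9) (16,9) (16,15) (5,15)]

1. After x ≥ 0: [(3,14) (4,2) (19,0) (19,14) (11,17) (7,16)]
2. After x ≤ 16: [(3,14) (4,2) (16,2/5) (16,121/8) (11,17) (7,16)]
3. After y ≥ 9: [(3,14) (41/12,9) (16,9) (16,121/8) (11,17) (7,16)]
4. After y ≤ 15: [(5,15) (3,14) (41/12,9) (16,9) (16,15)]
5. Canonical ring: [(3,14) (41/12,9) (16,9) (16,15) (5,15)]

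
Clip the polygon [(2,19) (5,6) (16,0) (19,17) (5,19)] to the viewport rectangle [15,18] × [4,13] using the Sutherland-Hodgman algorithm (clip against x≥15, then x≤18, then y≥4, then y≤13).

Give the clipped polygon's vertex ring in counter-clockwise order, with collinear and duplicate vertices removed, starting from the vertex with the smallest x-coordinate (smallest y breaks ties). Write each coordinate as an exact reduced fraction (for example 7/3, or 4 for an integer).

1. After x ≥ 15: [(15,6/11) (16,0) (19,17) (15,123/7)]
2. After x ≤ 18: [(15,6/11) (16,0) (18,34/3) (18,120/7) (15,123/7)]
3. After y ≥ 4: [(15,4) (284/17,4) (18,34/3) (18,120/7) (15,123/7)]
4. After y ≤ 13: [(15,13) (15,4) (284/17,4) (18,34/3) (18,13)]
5. Canonical ring: [(15,4) (284/17,4) (18,34/3) (18,13) (15,13)]

Clipped polygon: [(15,4) (284/17,4) (18,34/3) (18,13) (15,13)]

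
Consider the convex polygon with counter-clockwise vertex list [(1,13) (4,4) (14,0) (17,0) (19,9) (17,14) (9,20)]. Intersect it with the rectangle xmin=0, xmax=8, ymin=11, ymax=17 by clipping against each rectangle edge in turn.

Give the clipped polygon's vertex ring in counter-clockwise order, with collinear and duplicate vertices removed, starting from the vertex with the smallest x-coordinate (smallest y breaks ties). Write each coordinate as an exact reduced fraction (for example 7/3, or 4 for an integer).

1. After x ≥ 0: [(1,13) (4,4) (14,0) (17,0) (19,9) (17,14) (9,20)]
2. After x ≤ 8: [(8,153/8) (1,13) (4,4) (8,12/5)]
3. After y ≥ 11: [(8,11) (8,153/8) (1,13) (5/3,11)]
4. After y ≤ 17: [(8,11) (8,17) (39/7,17) (1,13) (5/3,11)]
5. Canonical ring: [(1,13) (5/3,11) (8,11) (8,17) (39/7,17)]

Clipped polygon: [(1,13) (5/3,11) (8,11) (8,17) (39/7,17)]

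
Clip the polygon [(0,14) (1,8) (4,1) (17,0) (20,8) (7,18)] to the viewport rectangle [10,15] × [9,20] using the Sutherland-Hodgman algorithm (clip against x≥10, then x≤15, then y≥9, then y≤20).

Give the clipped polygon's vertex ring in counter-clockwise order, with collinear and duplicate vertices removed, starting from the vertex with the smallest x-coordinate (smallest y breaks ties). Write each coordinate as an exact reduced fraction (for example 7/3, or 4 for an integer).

Clipped polygon: [(10,9) (15,9) (15,154/13) (10,204/13)]

1. After x ≥ 10: [(10,7/13) (17,0) (20,8) (10,204/13)]
2. After x ≤ 15: [(10,7/13) (15,2/13) (15,154/13) (10,204/13)]
3. After y ≥ 9: [(10,9) (15,9) (15,154/13) (10,204/13)]
4. After y ≤ 20: [(10,9) (15,9) (15,154/13) (10,204/13)]
5. Canonical ring: [(10,9) (15,9) (15,154/13) (10,204/13)]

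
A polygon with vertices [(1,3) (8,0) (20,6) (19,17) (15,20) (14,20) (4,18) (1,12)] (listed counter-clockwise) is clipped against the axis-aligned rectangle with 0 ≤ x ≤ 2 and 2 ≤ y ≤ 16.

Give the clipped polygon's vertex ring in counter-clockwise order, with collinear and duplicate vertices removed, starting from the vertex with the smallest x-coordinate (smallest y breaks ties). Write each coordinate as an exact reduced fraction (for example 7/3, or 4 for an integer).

Clipped polygon: [(1,3) (2,18/7) (2,14) (1,12)]

1. After x ≥ 0: [(1,3) (8,0) (20,6) (19,17) (15,20) (14,20) (4,18) (1,12)]
2. After x ≤ 2: [(1,3) (2,18/7) (2,14) (1,12)]
3. After y ≥ 2: [(1,3) (2,18/7) (2,14) (1,12)]
4. After y ≤ 16: [(1,3) (2,18/7) (2,14) (1,12)]
5. Canonical ring: [(1,3) (2,18/7) (2,14) (1,12)]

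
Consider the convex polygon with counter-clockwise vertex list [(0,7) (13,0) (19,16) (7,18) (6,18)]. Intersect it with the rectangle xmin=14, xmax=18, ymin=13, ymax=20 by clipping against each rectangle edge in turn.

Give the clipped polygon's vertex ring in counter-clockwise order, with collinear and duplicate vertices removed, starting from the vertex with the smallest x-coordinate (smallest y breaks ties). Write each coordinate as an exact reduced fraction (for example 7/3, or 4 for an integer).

Clipped polygon: [(14,13) (143/8,13) (18,40/3) (18,97/6) (14,101/6)]

1. After x ≥ 14: [(14,8/3) (19,16) (14,101/6)]
2. After x ≤ 18: [(14,8/3) (18,40/3) (18,97/6) (14,101/6)]
3. After y ≥ 13: [(14,13) (143/8,13) (18,40/3) (18,97/6) (14,101/6)]
4. After y ≤ 20: [(14,13) (143/8,13) (18,40/3) (18,97/6) (14,101/6)]
5. Canonical ring: [(14,13) (143/8,13) (18,40/3) (18,97/6) (14,101/6)]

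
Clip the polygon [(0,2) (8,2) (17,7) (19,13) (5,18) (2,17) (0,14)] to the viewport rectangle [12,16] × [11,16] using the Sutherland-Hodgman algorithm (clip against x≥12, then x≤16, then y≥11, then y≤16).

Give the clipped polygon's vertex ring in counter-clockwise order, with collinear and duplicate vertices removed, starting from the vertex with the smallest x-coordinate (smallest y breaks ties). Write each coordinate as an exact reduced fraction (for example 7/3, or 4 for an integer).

1. After x ≥ 12: [(12,38/9) (17,7) (19,13) (12,31/2)]
2. After x ≤ 16: [(12,38/9) (16,58/9) (16,197/14) (12,31/2)]
3. After y ≥ 11: [(12,11) (16,11) (16,197/14) (12,31/2)]
4. After y ≤ 16: [(12,11) (16,11) (16,197/14) (12,31/2)]
5. Canonical ring: [(12,11) (16,11) (16,197/14) (12,31/2)]

Clipped polygon: [(12,11) (16,11) (16,197/14) (12,31/2)]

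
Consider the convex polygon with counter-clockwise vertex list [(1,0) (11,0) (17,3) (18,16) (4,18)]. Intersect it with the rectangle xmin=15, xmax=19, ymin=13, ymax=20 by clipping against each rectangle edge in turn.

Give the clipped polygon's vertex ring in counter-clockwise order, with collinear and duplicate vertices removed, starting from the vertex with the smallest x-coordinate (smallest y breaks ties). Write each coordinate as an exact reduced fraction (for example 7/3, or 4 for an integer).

1. After x ≥ 15: [(15,2) (17,3) (18,16) (15,115/7)]
2. After x ≤ 19: [(15,2) (17,3) (18,16) (15,115/7)]
3. After y ≥ 13: [(15,13) (231/13,13) (18,16) (15,115/7)]
4. After y ≤ 20: [(15,13) (231/13,13) (18,16) (15,115/7)]
5. Canonical ring: [(15,13) (231/13,13) (18,16) (15,115/7)]

Clipped polygon: [(15,13) (231/13,13) (18,16) (15,115/7)]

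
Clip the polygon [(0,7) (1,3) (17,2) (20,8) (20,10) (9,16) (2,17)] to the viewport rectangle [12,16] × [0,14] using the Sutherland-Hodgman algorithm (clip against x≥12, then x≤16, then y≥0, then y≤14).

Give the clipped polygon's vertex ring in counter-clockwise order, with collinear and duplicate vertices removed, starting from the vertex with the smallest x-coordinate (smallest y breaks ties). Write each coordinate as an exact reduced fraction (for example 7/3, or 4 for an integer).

1. After x ≥ 12: [(12,37/16) (17,2) (20,8) (20,10) (12,158/11)]
2. After x ≤ 16: [(12,37/16) (16,33/16) (16,134/11) (12,158/11)]
3. After y ≥ 0: [(12,37/16) (16,33/16) (16,134/11) (12,158/11)]
4. After y ≤ 14: [(12,14) (12,37/16) (16,33/16) (16,134/11) (38/3,14)]
5. Canonical ring: [(12,37/16) (16,33/16) (16,134/11) (38/3,14) (12,14)]

Clipped polygon: [(12,37/16) (16,33/16) (16,134/11) (38/3,14) (12,14)]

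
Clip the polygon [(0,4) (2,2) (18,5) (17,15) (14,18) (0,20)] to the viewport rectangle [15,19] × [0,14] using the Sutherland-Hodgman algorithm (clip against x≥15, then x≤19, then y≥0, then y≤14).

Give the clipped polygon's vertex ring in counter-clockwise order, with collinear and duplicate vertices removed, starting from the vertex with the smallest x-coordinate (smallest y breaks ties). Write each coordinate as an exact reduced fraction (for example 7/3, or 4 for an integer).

1. After x ≥ 15: [(15,71/16) (18,5) (17,15) (15,17)]
2. After x ≤ 19: [(15,71/16) (18,5) (17,15) (15,17)]
3. After y ≥ 0: [(15,71/16) (18,5) (17,15) (15,17)]
4. After y ≤ 14: [(15,14) (15,71/16) (18,5) (171/10,14)]
5. Canonical ring: [(15,71/16) (18,5) (171/10,14) (15,14)]

Clipped polygon: [(15,71/16) (18,5) (171/10,14) (15,14)]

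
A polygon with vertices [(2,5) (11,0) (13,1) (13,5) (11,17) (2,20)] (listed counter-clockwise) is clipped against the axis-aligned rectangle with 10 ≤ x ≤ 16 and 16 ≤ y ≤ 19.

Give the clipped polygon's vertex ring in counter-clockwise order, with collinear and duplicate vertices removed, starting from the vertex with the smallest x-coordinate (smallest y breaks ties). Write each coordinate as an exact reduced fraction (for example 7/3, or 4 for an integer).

1. After x ≥ 10: [(10,5/9) (11,0) (13,1) (13,5) (11,17) (10,52/3)]
2. After x ≤ 16: [(10,5/9) (11,0) (13,1) (13,5) (11,17) (10,52/3)]
3. After y ≥ 16: [(10,16) (67/6,16) (11,17) (10,52/3)]
4. After y ≤ 19: [(10,16) (67/6,16) (11,17) (10,52/3)]
5. Canonical ring: [(10,16) (67/6,16) (11,17) (10,52/3)]

Clipped polygon: [(10,16) (67/6,16) (11,17) (10,52/3)]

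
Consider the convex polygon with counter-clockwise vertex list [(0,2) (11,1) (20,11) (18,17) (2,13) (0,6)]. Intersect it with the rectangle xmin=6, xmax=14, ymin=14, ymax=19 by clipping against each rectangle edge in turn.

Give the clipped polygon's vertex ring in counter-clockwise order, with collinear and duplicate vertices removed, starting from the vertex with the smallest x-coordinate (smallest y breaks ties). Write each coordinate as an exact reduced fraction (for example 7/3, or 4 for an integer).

1. After x ≥ 6: [(6,16/11) (11,1) (20,11) (18,17) (6,14)]
2. After x ≤ 14: [(6,16/11) (11,1) (14,13/3) (14,16) (6,14)]
3. After y ≥ 14: [(6,14) (14,14) (14,16) (6,14)]
4. After y ≤ 19: [(6,14) (14,14) (14,16) (6,14)]
5. Canonical ring: [(6,14) (14,14) (14,16)]

Clipped polygon: [(6,14) (14,14) (14,16)]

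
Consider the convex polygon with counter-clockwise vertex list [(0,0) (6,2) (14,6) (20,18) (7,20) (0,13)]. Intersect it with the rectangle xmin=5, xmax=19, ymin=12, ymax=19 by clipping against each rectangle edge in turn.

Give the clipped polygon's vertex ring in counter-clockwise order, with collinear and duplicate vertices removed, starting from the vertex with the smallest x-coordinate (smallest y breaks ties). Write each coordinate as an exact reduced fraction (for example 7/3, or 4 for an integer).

Clipped polygon: [(5,12) (17,12) (19,16) (19,236/13) (27/2,19) (6,19) (5,18)]

1. After x ≥ 5: [(5,5/3) (6,2) (14,6) (20,18) (7,20) (5,18)]
2. After x ≤ 19: [(5,5/3) (6,2) (14,6) (19,16) (19,236/13) (7,20) (5,18)]
3. After y ≥ 12: [(5,12) (17,12) (19,16) (19,236/13) (7,20) (5,18)]
4. After y ≤ 19: [(5,12) (17,12) (19,16) (19,236/13) (27/2,19) (6,19) (5,18)]
5. Canonical ring: [(5,12) (17,12) (19,16) (19,236/13) (27/2,19) (6,19) (5,18)]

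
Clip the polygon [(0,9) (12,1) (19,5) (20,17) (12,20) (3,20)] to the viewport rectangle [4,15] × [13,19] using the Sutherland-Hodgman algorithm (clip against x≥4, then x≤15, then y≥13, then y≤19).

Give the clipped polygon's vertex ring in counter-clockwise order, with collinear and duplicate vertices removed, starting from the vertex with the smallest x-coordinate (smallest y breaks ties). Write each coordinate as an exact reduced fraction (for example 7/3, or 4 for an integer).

1. After x ≥ 4: [(4,19/3) (12,1) (19,5) (20,17) (12,20) (4,20)]
2. After x ≤ 15: [(4,19/3) (12,1) (15,19/7) (15,151/8) (12,20) (4,20)]
3. After y ≥ 13: [(4,13) (15,13) (15,151/8) (12,20) (4,20)]
4. After y ≤ 19: [(4,19) (4,13) (15,13) (15,151/8) (44/3,19)]
5. Canonical ring: [(4,13) (15,13) (15,151/8) (44/3,19) (4,19)]

Clipped polygon: [(4,13) (15,13) (15,151/8) (44/3,19) (4,19)]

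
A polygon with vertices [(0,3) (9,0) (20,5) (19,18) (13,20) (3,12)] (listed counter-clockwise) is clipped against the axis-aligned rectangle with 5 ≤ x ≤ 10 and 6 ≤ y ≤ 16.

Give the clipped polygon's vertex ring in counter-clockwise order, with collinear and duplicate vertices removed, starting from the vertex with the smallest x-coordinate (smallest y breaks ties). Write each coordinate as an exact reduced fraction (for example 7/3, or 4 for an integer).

1. After x ≥ 5: [(5,4/3) (9,0) (20,5) (19,18) (13,20) (5,68/5)]
2. After x ≤ 10: [(5,4/3) (9,0) (10,5/11) (10,88/5) (5,68/5)]
3. After y ≥ 6: [(5,6) (10,6) (10,88/5) (5,68/5)]
4. After y ≤ 16: [(5,6) (10,6) (10,16) (8,16) (5,68/5)]
5. Canonical ring: [(5,6) (10,6) (10,16) (8,16) (5,68/5)]

Clipped polygon: [(5,6) (10,6) (10,16) (8,16) (5,68/5)]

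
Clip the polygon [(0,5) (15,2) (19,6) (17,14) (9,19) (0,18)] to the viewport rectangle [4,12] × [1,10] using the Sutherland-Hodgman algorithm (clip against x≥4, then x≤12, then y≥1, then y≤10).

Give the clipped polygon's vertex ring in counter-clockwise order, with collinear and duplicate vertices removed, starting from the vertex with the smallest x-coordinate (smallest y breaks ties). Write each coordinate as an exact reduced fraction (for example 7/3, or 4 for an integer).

Clipped polygon: [(4,21/5) (12,13/5) (12,10) (4,10)]

1. After x ≥ 4: [(4,21/5) (15,2) (19,6) (17,14) (9,19) (4,166/9)]
2. After x ≤ 12: [(4,21/5) (12,13/5) (12,137/8) (9,19) (4,166/9)]
3. After y ≥ 1: [(4,21/5) (12,13/5) (12,137/8) (9,19) (4,166/9)]
4. After y ≤ 10: [(4,10) (4,21/5) (12,13/5) (12,10)]
5. Canonical ring: [(4,21/5) (12,13/5) (12,10) (4,10)]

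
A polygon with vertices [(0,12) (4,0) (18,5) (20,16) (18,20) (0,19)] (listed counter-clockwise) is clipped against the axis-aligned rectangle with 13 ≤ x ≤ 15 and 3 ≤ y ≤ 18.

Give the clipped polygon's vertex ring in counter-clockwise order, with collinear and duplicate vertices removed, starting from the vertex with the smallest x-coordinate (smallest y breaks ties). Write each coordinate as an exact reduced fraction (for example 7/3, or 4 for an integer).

1. After x ≥ 13: [(13,45/14) (18,5) (20,16) (18,20) (13,355/18)]
2. After x ≤ 15: [(13,45/14) (15,55/14) (15,119/6) (13,355/18)]
3. After y ≥ 3: [(13,45/14) (15,55/14) (15,119/6) (13,355/18)]
4. After y ≤ 18: [(13,18) (13,45/14) (15,55/14) (15,18)]
5. Canonical ring: [(13,45/14) (15,55/14) (15,18) (13,18)]

Clipped polygon: [(13,45/14) (15,55/14) (15,18) (13,18)]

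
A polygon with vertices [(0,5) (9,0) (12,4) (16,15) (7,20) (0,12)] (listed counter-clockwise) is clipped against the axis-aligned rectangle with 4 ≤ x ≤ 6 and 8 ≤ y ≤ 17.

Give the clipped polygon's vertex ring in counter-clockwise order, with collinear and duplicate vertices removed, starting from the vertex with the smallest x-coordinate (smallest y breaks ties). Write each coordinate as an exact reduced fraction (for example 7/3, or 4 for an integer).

Clipped polygon: [(4,8) (6,8) (6,17) (35/8,17) (4,116/7)]

1. After x ≥ 4: [(4,25/9) (9,0) (12,4) (16,15) (7,20) (4,116/7)]
2. After x ≤ 6: [(4,25/9) (6,5/3) (6,132/7) (4,116/7)]
3. After y ≥ 8: [(4,8) (6,8) (6,132/7) (4,116/7)]
4. After y ≤ 17: [(4,8) (6,8) (6,17) (35/8,17) (4,116/7)]
5. Canonical ring: [(4,8) (6,8) (6,17) (35/8,17) (4,116/7)]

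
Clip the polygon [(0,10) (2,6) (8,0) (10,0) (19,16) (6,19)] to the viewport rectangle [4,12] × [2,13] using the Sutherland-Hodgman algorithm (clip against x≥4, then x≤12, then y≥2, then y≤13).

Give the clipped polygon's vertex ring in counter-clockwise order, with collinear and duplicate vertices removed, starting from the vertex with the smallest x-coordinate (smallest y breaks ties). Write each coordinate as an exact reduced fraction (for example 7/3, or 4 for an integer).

Clipped polygon: [(4,4) (6,2) (89/8,2) (12,32/9) (12,13) (4,13)]

1. After x ≥ 4: [(4,16) (4,4) (8,0) (10,0) (19,16) (6,19)]
2. After x ≤ 12: [(4,16) (4,4) (8,0) (10,0) (12,32/9) (12,229/13) (6,19)]
3. After y ≥ 2: [(4,16) (4,4) (6,2) (89/8,2) (12,32/9) (12,229/13) (6,19)]
4. After y ≤ 13: [(4,13) (4,4) (6,2) (89/8,2) (12,32/9) (12,13)]
5. Canonical ring: [(4,4) (6,2) (89/8,2) (12,32/9) (12,13) (4,13)]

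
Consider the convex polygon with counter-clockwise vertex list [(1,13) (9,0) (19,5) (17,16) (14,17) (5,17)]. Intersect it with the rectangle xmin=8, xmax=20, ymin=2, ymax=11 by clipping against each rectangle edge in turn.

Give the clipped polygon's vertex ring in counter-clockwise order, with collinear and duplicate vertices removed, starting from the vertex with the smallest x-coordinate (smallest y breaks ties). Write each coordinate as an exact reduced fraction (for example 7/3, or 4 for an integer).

Clipped polygon: [(8,2) (13,2) (19,5) (197/11,11) (8,11)]

1. After x ≥ 8: [(8,13/8) (9,0) (19,5) (17,16) (14,17) (8,17)]
2. After x ≤ 20: [(8,13/8) (9,0) (19,5) (17,16) (14,17) (8,17)]
3. After y ≥ 2: [(8,2) (13,2) (19,5) (17,16) (14,17) (8,17)]
4. After y ≤ 11: [(8,11) (8,2) (13,2) (19,5) (197/11,11)]
5. Canonical ring: [(8,2) (13,2) (19,5) (197/11,11) (8,11)]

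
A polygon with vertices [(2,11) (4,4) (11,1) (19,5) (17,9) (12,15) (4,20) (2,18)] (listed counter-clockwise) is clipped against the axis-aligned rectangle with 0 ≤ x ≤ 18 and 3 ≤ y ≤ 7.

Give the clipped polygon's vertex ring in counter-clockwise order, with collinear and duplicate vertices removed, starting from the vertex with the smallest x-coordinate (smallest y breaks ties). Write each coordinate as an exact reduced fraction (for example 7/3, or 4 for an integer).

1. After x ≥ 0: [(2,11) (4,4) (11,1) (19,5) (17,9) (12,15) (4,20) (2,18)]
2. After x ≤ 18: [(2,11) (4,4) (11,1) (18,9/2) (18,7) (17,9) (12,15) (4,20) (2,18)]
3. After y ≥ 3: [(2,11) (4,4) (19/3,3) (15,3) (18,9/2) (18,7) (17,9) (12,15) (4,20) (2,18)]
4. After y ≤ 7: [(22/7,7) (4,4) (19/3,3) (15,3) (18,9/2) (18,7) (18,7)]
5. Canonical ring: [(22/7,7) (4,4) (19/3,3) (15,3) (18,9/2) (18,7)]

Clipped polygon: [(22/7,7) (4,4) (19/3,3) (15,3) (18,9/2) (18,7)]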